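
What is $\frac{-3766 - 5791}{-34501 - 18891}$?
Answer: $\frac{9557}{53392} \approx 0.179$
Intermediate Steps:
$\frac{-3766 - 5791}{-34501 - 18891} = - \frac{9557}{-34501 - 18891} = - \frac{9557}{-53392} = \left(-9557\right) \left(- \frac{1}{53392}\right) = \frac{9557}{53392}$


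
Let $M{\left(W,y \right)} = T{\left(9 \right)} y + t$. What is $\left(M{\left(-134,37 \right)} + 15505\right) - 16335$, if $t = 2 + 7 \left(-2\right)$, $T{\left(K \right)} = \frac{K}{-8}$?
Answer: $- \frac{7069}{8} \approx -883.63$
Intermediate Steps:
$T{\left(K \right)} = - \frac{K}{8}$ ($T{\left(K \right)} = K \left(- \frac{1}{8}\right) = - \frac{K}{8}$)
$t = -12$ ($t = 2 - 14 = -12$)
$M{\left(W,y \right)} = -12 - \frac{9 y}{8}$ ($M{\left(W,y \right)} = \left(- \frac{1}{8}\right) 9 y - 12 = - \frac{9 y}{8} - 12 = -12 - \frac{9 y}{8}$)
$\left(M{\left(-134,37 \right)} + 15505\right) - 16335 = \left(\left(-12 - \frac{333}{8}\right) + 15505\right) - 16335 = \left(- \frac{429}{8} + 15505\right) - 16335 = \frac{123611}{8} - 16335 = - \frac{7069}{8}$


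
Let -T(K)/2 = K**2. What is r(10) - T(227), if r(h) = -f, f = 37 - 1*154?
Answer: 103175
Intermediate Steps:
f = -117 (f = 37 - 154 = -117)
r(h) = 117 (r(h) = -1*(-117) = 117)
T(K) = -2*K**2
r(10) - T(227) = 117 - (-2)*227**2 = 117 - (-2)*51529 = 117 - 1*(-103058) = 117 + 103058 = 103175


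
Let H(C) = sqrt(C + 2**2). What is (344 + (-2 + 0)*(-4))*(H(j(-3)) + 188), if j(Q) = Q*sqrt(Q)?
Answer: 66176 + 352*sqrt(4 - 3*I*sqrt(3)) ≈ 66985.0 - 398.04*I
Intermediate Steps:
j(Q) = Q**(3/2)
H(C) = sqrt(4 + C) (H(C) = sqrt(C + 4) = sqrt(4 + C))
(344 + (-2 + 0)*(-4))*(H(j(-3)) + 188) = (344 + (-2 + 0)*(-4))*(sqrt(4 + (-3)**(3/2)) + 188) = (344 - 2*(-4))*(sqrt(4 - 3*I*sqrt(3)) + 188) = (344 + 8)*(188 + sqrt(4 - 3*I*sqrt(3))) = 352*(188 + sqrt(4 - 3*I*sqrt(3))) = 66176 + 352*sqrt(4 - 3*I*sqrt(3))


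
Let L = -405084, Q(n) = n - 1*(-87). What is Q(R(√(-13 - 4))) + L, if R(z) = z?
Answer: -404997 + I*√17 ≈ -4.05e+5 + 4.1231*I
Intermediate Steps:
Q(n) = 87 + n (Q(n) = n + 87 = 87 + n)
Q(R(√(-13 - 4))) + L = (87 + √(-13 - 4)) - 405084 = (87 + √(-17)) - 405084 = (87 + I*√17) - 405084 = -404997 + I*√17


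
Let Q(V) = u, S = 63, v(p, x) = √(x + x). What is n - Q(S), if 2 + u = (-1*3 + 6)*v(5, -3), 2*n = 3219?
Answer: 3223/2 - 3*I*√6 ≈ 1611.5 - 7.3485*I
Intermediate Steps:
n = 3219/2 (n = (½)*3219 = 3219/2 ≈ 1609.5)
v(p, x) = √2*√x (v(p, x) = √(2*x) = √2*√x)
u = -2 + 3*I*√6 (u = -2 + (-1*3 + 6)*(√2*√(-3)) = -2 + (-3 + 6)*(√2*(I*√3)) = -2 + 3*(I*√6) = -2 + 3*I*√6 ≈ -2.0 + 7.3485*I)
Q(V) = -2 + 3*I*√6
n - Q(S) = 3219/2 - (-2 + 3*I*√6) = 3219/2 + (2 - 3*I*√6) = 3223/2 - 3*I*√6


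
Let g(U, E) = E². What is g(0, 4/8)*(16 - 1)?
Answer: 15/4 ≈ 3.7500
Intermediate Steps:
g(0, 4/8)*(16 - 1) = (4/8)²*(16 - 1) = (4*(⅛))²*15 = (½)²*15 = (¼)*15 = 15/4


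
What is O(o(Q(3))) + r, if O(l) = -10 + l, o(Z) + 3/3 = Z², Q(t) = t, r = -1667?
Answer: -1669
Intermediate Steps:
o(Z) = -1 + Z²
O(o(Q(3))) + r = (-10 + (-1 + 3²)) - 1667 = (-10 + (-1 + 9)) - 1667 = (-10 + 8) - 1667 = -2 - 1667 = -1669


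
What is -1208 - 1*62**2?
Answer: -5052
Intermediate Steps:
-1208 - 1*62**2 = -1208 - 1*3844 = -1208 - 3844 = -5052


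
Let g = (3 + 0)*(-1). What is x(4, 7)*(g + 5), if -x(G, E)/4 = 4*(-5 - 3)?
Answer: 256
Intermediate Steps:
x(G, E) = 128 (x(G, E) = -16*(-5 - 3) = -16*(-8) = -4*(-32) = 128)
g = -3 (g = 3*(-1) = -3)
x(4, 7)*(g + 5) = 128*(-3 + 5) = 128*2 = 256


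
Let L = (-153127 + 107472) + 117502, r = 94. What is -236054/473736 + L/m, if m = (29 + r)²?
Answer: 1692513857/398175108 ≈ 4.2507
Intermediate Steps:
m = 15129 (m = (29 + 94)² = 123² = 15129)
L = 71847 (L = -45655 + 117502 = 71847)
-236054/473736 + L/m = -236054/473736 + 71847/15129 = -236054*1/473736 + 71847*(1/15129) = -118027/236868 + 7983/1681 = 1692513857/398175108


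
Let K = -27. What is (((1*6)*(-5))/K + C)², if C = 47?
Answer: 187489/81 ≈ 2314.7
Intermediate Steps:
(((1*6)*(-5))/K + C)² = (((1*6)*(-5))/(-27) + 47)² = ((6*(-5))*(-1/27) + 47)² = (-30*(-1/27) + 47)² = (10/9 + 47)² = (433/9)² = 187489/81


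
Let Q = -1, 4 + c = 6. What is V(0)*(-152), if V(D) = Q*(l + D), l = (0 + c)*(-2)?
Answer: -608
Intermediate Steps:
c = 2 (c = -4 + 6 = 2)
l = -4 (l = (0 + 2)*(-2) = 2*(-2) = -4)
V(D) = 4 - D (V(D) = -(-4 + D) = 4 - D)
V(0)*(-152) = (4 - 1*0)*(-152) = (4 + 0)*(-152) = 4*(-152) = -608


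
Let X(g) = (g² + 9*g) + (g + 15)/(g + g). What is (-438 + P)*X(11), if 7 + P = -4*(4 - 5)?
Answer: -1072953/11 ≈ -97541.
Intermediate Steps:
X(g) = g² + 9*g + (15 + g)/(2*g) (X(g) = (g² + 9*g) + (15 + g)/((2*g)) = (g² + 9*g) + (15 + g)*(1/(2*g)) = (g² + 9*g) + (15 + g)/(2*g) = g² + 9*g + (15 + g)/(2*g))
P = -3 (P = -7 - 4*(4 - 5) = -7 - 4*(-1) = -7 + 4 = -3)
(-438 + P)*X(11) = (-438 - 3)*(½ + 11² + 9*11 + (15/2)/11) = -441*(½ + 121 + 99 + (15/2)*(1/11)) = -441*(½ + 121 + 99 + 15/22) = -441*2433/11 = -1072953/11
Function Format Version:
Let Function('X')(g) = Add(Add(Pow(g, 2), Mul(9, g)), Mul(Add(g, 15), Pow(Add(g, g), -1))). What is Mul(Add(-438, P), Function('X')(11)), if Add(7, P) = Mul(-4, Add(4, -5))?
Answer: Rational(-1072953, 11) ≈ -97541.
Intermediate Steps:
Function('X')(g) = Add(Pow(g, 2), Mul(9, g), Mul(Rational(1, 2), Pow(g, -1), Add(15, g))) (Function('X')(g) = Add(Add(Pow(g, 2), Mul(9, g)), Mul(Add(15, g), Pow(Mul(2, g), -1))) = Add(Add(Pow(g, 2), Mul(9, g)), Mul(Add(15, g), Mul(Rational(1, 2), Pow(g, -1)))) = Add(Add(Pow(g, 2), Mul(9, g)), Mul(Rational(1, 2), Pow(g, -1), Add(15, g))) = Add(Pow(g, 2), Mul(9, g), Mul(Rational(1, 2), Pow(g, -1), Add(15, g))))
P = -3 (P = Add(-7, Mul(-4, Add(4, -5))) = Add(-7, Mul(-4, -1)) = Add(-7, 4) = -3)
Mul(Add(-438, P), Function('X')(11)) = Mul(Add(-438, -3), Add(Rational(1, 2), Pow(11, 2), Mul(9, 11), Mul(Rational(15, 2), Pow(11, -1)))) = Mul(-441, Add(Rational(1, 2), 121, 99, Mul(Rational(15, 2), Rational(1, 11)))) = Mul(-441, Add(Rational(1, 2), 121, 99, Rational(15, 22))) = Mul(-441, Rational(2433, 11)) = Rational(-1072953, 11)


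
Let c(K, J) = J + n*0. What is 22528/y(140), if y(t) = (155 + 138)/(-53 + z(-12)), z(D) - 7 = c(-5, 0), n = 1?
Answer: -1036288/293 ≈ -3536.8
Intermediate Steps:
c(K, J) = J (c(K, J) = J + 1*0 = J + 0 = J)
z(D) = 7 (z(D) = 7 + 0 = 7)
y(t) = -293/46 (y(t) = (155 + 138)/(-53 + 7) = 293/(-46) = 293*(-1/46) = -293/46)
22528/y(140) = 22528/(-293/46) = 22528*(-46/293) = -1036288/293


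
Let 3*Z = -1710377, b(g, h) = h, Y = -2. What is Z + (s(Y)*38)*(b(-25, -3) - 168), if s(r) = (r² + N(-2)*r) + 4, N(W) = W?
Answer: -1944305/3 ≈ -6.4810e+5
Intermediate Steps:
Z = -1710377/3 (Z = (⅓)*(-1710377) = -1710377/3 ≈ -5.7013e+5)
s(r) = 4 + r² - 2*r (s(r) = (r² - 2*r) + 4 = 4 + r² - 2*r)
Z + (s(Y)*38)*(b(-25, -3) - 168) = -1710377/3 + ((4 + (-2)² - 2*(-2))*38)*(-3 - 168) = -1710377/3 + ((4 + 4 + 4)*38)*(-171) = -1710377/3 + (12*38)*(-171) = -1710377/3 + 456*(-171) = -1710377/3 - 77976 = -1944305/3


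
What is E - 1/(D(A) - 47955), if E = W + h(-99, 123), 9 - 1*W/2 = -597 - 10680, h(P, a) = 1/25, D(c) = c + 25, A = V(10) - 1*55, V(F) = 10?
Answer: 216578724/9595 ≈ 22572.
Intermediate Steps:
A = -45 (A = 10 - 1*55 = 10 - 55 = -45)
D(c) = 25 + c
h(P, a) = 1/25
W = 22572 (W = 18 - 2*(-597 - 10680) = 18 - 2*(-11277) = 18 + 22554 = 22572)
E = 564301/25 (E = 22572 + 1/25 = 564301/25 ≈ 22572.)
E - 1/(D(A) - 47955) = 564301/25 - 1/((25 - 45) - 47955) = 564301/25 - 1/(-20 - 47955) = 564301/25 - 1/(-47975) = 564301/25 - 1*(-1/47975) = 564301/25 + 1/47975 = 216578724/9595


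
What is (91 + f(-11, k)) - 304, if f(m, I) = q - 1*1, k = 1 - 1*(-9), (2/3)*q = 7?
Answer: -407/2 ≈ -203.50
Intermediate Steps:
q = 21/2 (q = (3/2)*7 = 21/2 ≈ 10.500)
k = 10 (k = 1 + 9 = 10)
f(m, I) = 19/2 (f(m, I) = 21/2 - 1*1 = 21/2 - 1 = 19/2)
(91 + f(-11, k)) - 304 = (91 + 19/2) - 304 = 201/2 - 304 = -407/2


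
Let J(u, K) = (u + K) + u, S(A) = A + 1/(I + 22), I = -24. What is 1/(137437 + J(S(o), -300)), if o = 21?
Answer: 1/137178 ≈ 7.2898e-6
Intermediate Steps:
S(A) = -½ + A (S(A) = A + 1/(-24 + 22) = A + 1/(-2) = A - ½ = -½ + A)
J(u, K) = K + 2*u (J(u, K) = (K + u) + u = K + 2*u)
1/(137437 + J(S(o), -300)) = 1/(137437 + (-300 + 2*(-½ + 21))) = 1/(137437 + (-300 + 2*(41/2))) = 1/(137437 + (-300 + 41)) = 1/(137437 - 259) = 1/137178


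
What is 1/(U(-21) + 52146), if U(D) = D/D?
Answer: 1/52147 ≈ 1.9177e-5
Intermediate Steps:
U(D) = 1
1/(U(-21) + 52146) = 1/(1 + 52146) = 1/52147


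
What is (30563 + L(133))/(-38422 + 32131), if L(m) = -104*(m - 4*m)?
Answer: -72059/6291 ≈ -11.454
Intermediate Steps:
L(m) = 312*m (L(m) = -(-312)*m = 312*m)
(30563 + L(133))/(-38422 + 32131) = (30563 + 312*133)/(-38422 + 32131) = (30563 + 41496)/(-6291) = 72059*(-1/6291) = -72059/6291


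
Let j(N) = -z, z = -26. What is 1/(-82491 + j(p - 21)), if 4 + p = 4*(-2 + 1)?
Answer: -1/82465 ≈ -1.2126e-5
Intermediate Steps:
p = -8 (p = -4 + 4*(-2 + 1) = -4 + 4*(-1) = -4 - 4 = -8)
j(N) = 26 (j(N) = -1*(-26) = 26)
1/(-82491 + j(p - 21)) = 1/(-82491 + 26) = 1/(-82465) = -1/82465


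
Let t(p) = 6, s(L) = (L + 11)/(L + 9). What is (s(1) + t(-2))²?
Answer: 1296/25 ≈ 51.840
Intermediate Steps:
s(L) = (11 + L)/(9 + L)
(s(1) + t(-2))² = ((11 + 1)/(9 + 1) + 6)² = (12/10 + 6)² = ((⅒)*12 + 6)² = (6/5 + 6)² = (36/5)² = 1296/25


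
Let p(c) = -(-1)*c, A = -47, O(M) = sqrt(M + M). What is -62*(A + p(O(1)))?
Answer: 2914 - 62*sqrt(2) ≈ 2826.3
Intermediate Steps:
O(M) = sqrt(2)*sqrt(M) (O(M) = sqrt(2*M) = sqrt(2)*sqrt(M))
p(c) = c
-62*(A + p(O(1))) = -62*(-47 + sqrt(2)*sqrt(1)) = -62*(-47 + sqrt(2)*1) = -62*(-47 + sqrt(2)) = 2914 - 62*sqrt(2)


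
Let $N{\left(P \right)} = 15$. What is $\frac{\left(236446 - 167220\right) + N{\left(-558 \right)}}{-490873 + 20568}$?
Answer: $- \frac{4073}{27665} \approx -0.14723$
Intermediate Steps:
$\frac{\left(236446 - 167220\right) + N{\left(-558 \right)}}{-490873 + 20568} = \frac{\left(236446 - 167220\right) + 15}{-490873 + 20568} = \frac{\left(236446 - 167220\right) + 15}{-470305} = \left(69226 + 15\right) \left(- \frac{1}{470305}\right) = 69241 \left(- \frac{1}{470305}\right) = - \frac{4073}{27665}$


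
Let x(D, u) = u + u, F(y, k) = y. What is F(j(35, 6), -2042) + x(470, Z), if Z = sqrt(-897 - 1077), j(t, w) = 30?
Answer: 30 + 2*I*sqrt(1974) ≈ 30.0 + 88.859*I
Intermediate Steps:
Z = I*sqrt(1974) (Z = sqrt(-1974) = I*sqrt(1974) ≈ 44.43*I)
x(D, u) = 2*u
F(j(35, 6), -2042) + x(470, Z) = 30 + 2*(I*sqrt(1974)) = 30 + 2*I*sqrt(1974)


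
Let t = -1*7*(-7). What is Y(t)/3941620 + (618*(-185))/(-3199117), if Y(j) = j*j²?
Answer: 827018330533/12609703549540 ≈ 0.065586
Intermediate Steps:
t = 49 (t = -7*(-7) = 49)
Y(j) = j³
Y(t)/3941620 + (618*(-185))/(-3199117) = 49³/3941620 + (618*(-185))/(-3199117) = 117649*(1/3941620) - 114330*(-1/3199117) = 117649/3941620 + 114330/3199117 = 827018330533/12609703549540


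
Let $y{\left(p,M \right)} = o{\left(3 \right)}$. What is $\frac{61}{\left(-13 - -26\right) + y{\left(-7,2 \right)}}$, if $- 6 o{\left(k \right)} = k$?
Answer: $\frac{122}{25} \approx 4.88$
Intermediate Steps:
$o{\left(k \right)} = - \frac{k}{6}$
$y{\left(p,M \right)} = - \frac{1}{2}$ ($y{\left(p,M \right)} = \left(- \frac{1}{6}\right) 3 = - \frac{1}{2}$)
$\frac{61}{\left(-13 - -26\right) + y{\left(-7,2 \right)}} = \frac{61}{\left(-13 - -26\right) - \frac{1}{2}} = \frac{61}{\left(-13 + 26\right) - \frac{1}{2}} = \frac{61}{13 - \frac{1}{2}} = \frac{61}{\frac{25}{2}} = 61 \cdot \frac{2}{25} = \frac{122}{25}$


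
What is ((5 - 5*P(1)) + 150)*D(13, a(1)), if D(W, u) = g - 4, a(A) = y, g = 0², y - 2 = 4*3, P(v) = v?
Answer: -600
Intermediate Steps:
y = 14 (y = 2 + 4*3 = 2 + 12 = 14)
g = 0
a(A) = 14
D(W, u) = -4 (D(W, u) = 0 - 4 = -4)
((5 - 5*P(1)) + 150)*D(13, a(1)) = ((5 - 5*1) + 150)*(-4) = ((5 - 5) + 150)*(-4) = (0 + 150)*(-4) = 150*(-4) = -600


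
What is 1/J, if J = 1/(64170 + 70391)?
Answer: 134561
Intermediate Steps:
J = 1/134561 ≈ 7.4316e-6
1/J = 1/(1/134561) = 134561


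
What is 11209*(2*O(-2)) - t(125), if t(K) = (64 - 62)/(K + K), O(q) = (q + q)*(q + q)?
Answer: 44835999/125 ≈ 3.5869e+5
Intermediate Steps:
O(q) = 4*q² (O(q) = (2*q)*(2*q) = 4*q²)
t(K) = 1/K (t(K) = 2/((2*K)) = 2*(1/(2*K)) = 1/K)
11209*(2*O(-2)) - t(125) = 11209*(2*(4*(-2)²)) - 1/125 = 11209*(2*(4*4)) - 1*1/125 = 11209*(2*16) - 1/125 = 11209*32 - 1/125 = 358688 - 1/125 = 44835999/125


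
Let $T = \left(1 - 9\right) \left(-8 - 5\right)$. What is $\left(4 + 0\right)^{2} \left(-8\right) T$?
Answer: $-13312$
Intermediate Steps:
$T = 104$ ($T = \left(-8\right) \left(-13\right) = 104$)
$\left(4 + 0\right)^{2} \left(-8\right) T = \left(4 + 0\right)^{2} \left(-8\right) 104 = 4^{2} \left(-8\right) 104 = 16 \left(-8\right) 104 = \left(-128\right) 104 = -13312$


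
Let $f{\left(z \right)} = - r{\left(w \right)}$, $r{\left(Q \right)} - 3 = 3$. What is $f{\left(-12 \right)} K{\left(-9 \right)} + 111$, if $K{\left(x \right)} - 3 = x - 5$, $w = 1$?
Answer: $177$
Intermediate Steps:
$r{\left(Q \right)} = 6$ ($r{\left(Q \right)} = 3 + 3 = 6$)
$f{\left(z \right)} = -6$ ($f{\left(z \right)} = \left(-1\right) 6 = -6$)
$K{\left(x \right)} = -2 + x$ ($K{\left(x \right)} = 3 + \left(x - 5\right) = 3 + \left(-5 + x\right) = -2 + x$)
$f{\left(-12 \right)} K{\left(-9 \right)} + 111 = - 6 \left(-2 - 9\right) + 111 = \left(-6\right) \left(-11\right) + 111 = 66 + 111 = 177$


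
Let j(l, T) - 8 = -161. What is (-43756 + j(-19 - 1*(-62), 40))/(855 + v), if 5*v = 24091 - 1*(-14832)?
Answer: -219545/43198 ≈ -5.0823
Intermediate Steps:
j(l, T) = -153 (j(l, T) = 8 - 161 = -153)
v = 38923/5 (v = (24091 - 1*(-14832))/5 = (24091 + 14832)/5 = (⅕)*38923 = 38923/5 ≈ 7784.6)
(-43756 + j(-19 - 1*(-62), 40))/(855 + v) = (-43756 - 153)/(855 + 38923/5) = -43909/43198/5 = -43909*5/43198 = -219545/43198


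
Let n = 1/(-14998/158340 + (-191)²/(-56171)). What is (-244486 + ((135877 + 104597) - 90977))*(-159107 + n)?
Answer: 50017166995263499707/3309427099 ≈ 1.5114e+10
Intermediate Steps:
n = -4447058070/3309427099 (n = 1/(-14998*1/158340 + 36481*(-1/56171)) = 1/(-7499/79170 - 36481/56171) = 1/(-3309427099/4447058070) = -4447058070/3309427099 ≈ -1.3438)
(-244486 + ((135877 + 104597) - 90977))*(-159107 + n) = (-244486 + ((135877 + 104597) - 90977))*(-159107 - 4447058070/3309427099) = (-244486 + (240474 - 90977))*(-526557464498663/3309427099) = (-244486 + 149497)*(-526557464498663/3309427099) = -94989*(-526557464498663/3309427099) = 50017166995263499707/3309427099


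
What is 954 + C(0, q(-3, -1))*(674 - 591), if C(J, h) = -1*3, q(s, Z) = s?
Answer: 705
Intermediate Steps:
C(J, h) = -3
954 + C(0, q(-3, -1))*(674 - 591) = 954 - 3*(674 - 591) = 954 - 3*83 = 954 - 249 = 705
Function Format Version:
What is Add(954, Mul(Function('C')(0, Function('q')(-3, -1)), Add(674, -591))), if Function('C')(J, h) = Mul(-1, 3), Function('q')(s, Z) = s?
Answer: 705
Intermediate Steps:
Function('C')(J, h) = -3
Add(954, Mul(Function('C')(0, Function('q')(-3, -1)), Add(674, -591))) = Add(954, Mul(-3, Add(674, -591))) = Add(954, Mul(-3, 83)) = Add(954, -249) = 705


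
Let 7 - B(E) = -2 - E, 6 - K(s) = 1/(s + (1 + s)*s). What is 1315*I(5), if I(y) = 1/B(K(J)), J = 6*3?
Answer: 473400/5399 ≈ 87.683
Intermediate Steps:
J = 18
K(s) = 6 - 1/(s + s*(1 + s)) (K(s) = 6 - 1/(s + (1 + s)*s) = 6 - 1/(s + s*(1 + s)))
B(E) = 9 + E (B(E) = 7 - (-2 - E) = 7 + (2 + E) = 9 + E)
I(y) = 360/5399 (I(y) = 1/(9 + (-1 + 6*18**2 + 12*18)/(18*(2 + 18))) = 1/(9 + (1/18)*(-1 + 6*324 + 216)/20) = 1/(9 + (1/18)*(1/20)*(-1 + 1944 + 216)) = 1/(9 + (1/18)*(1/20)*2159) = 1/(9 + 2159/360) = 1/(5399/360) = 360/5399)
1315*I(5) = 1315*(360/5399) = 473400/5399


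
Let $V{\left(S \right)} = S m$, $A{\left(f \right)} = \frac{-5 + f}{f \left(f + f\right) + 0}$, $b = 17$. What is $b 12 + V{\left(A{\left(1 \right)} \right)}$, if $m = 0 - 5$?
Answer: $214$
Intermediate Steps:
$m = -5$
$A{\left(f \right)} = \frac{-5 + f}{2 f^{2}}$ ($A{\left(f \right)} = \frac{-5 + f}{f 2 f + 0} = \frac{-5 + f}{2 f^{2} + 0} = \frac{-5 + f}{2 f^{2}}$)
$V{\left(S \right)} = - 5 S$ ($V{\left(S \right)} = S \left(-5\right) = - 5 S$)
$b 12 + V{\left(A{\left(1 \right)} \right)} = 17 \cdot 12 - 5 \frac{-5 + 1}{2 \cdot 1} = 204 - 5 \cdot \frac{1}{2} \cdot 1 \left(-4\right) = 204 - -10 = 204 + 10 = 214$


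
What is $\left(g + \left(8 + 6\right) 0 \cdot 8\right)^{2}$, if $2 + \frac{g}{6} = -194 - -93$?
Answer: $381924$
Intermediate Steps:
$g = -618$ ($g = -12 + 6 \left(-194 - -93\right) = -12 + 6 \left(-194 + 93\right) = -12 + 6 \left(-101\right) = -12 - 606 = -618$)
$\left(g + \left(8 + 6\right) 0 \cdot 8\right)^{2} = \left(-618 + \left(8 + 6\right) 0 \cdot 8\right)^{2} = \left(-618 + 14 \cdot 0 \cdot 8\right)^{2} = \left(-618 + 0 \cdot 8\right)^{2} = \left(-618 + 0\right)^{2} = \left(-618\right)^{2} = 381924$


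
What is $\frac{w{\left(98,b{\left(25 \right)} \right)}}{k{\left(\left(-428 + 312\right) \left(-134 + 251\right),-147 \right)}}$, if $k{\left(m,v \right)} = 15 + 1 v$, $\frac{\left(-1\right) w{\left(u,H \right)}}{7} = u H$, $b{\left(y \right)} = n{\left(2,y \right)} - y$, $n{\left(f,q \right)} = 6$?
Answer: $- \frac{6517}{66} \approx -98.742$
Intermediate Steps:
$b{\left(y \right)} = 6 - y$
$w{\left(u,H \right)} = - 7 H u$ ($w{\left(u,H \right)} = - 7 u H = - 7 H u$)
$k{\left(m,v \right)} = 15 + v$
$\frac{w{\left(98,b{\left(25 \right)} \right)}}{k{\left(\left(-428 + 312\right) \left(-134 + 251\right),-147 \right)}} = \frac{\left(-7\right) \left(6 - 25\right) 98}{15 - 147} = \frac{\left(-7\right) \left(6 - 25\right) 98}{-132} = \left(-7\right) \left(-19\right) 98 \left(- \frac{1}{132}\right) = 13034 \left(- \frac{1}{132}\right) = - \frac{6517}{66}$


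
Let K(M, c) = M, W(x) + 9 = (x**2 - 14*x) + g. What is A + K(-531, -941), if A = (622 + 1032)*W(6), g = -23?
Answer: -132851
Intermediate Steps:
W(x) = -32 + x**2 - 14*x (W(x) = -9 + ((x**2 - 14*x) - 23) = -9 + (-23 + x**2 - 14*x) = -32 + x**2 - 14*x)
A = -132320 (A = (622 + 1032)*(-32 + 6**2 - 14*6) = 1654*(-32 + 36 - 84) = 1654*(-80) = -132320)
A + K(-531, -941) = -132320 - 531 = -132851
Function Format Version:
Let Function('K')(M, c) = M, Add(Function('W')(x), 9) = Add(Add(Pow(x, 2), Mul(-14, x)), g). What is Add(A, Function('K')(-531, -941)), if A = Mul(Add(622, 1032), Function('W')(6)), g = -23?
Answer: -132851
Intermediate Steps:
Function('W')(x) = Add(-32, Pow(x, 2), Mul(-14, x)) (Function('W')(x) = Add(-9, Add(Add(Pow(x, 2), Mul(-14, x)), -23)) = Add(-9, Add(-23, Pow(x, 2), Mul(-14, x))) = Add(-32, Pow(x, 2), Mul(-14, x)))
A = -132320 (A = Mul(Add(622, 1032), Add(-32, Pow(6, 2), Mul(-14, 6))) = Mul(1654, Add(-32, 36, -84)) = Mul(1654, -80) = -132320)
Add(A, Function('K')(-531, -941)) = Add(-132320, -531) = -132851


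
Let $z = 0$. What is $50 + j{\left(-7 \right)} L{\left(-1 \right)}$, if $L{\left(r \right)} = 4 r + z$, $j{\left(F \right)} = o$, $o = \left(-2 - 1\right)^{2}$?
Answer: $14$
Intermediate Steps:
$o = 9$ ($o = \left(-3\right)^{2} = 9$)
$j{\left(F \right)} = 9$
$L{\left(r \right)} = 4 r$ ($L{\left(r \right)} = 4 r + 0 = 4 r$)
$50 + j{\left(-7 \right)} L{\left(-1 \right)} = 50 + 9 \cdot 4 \left(-1\right) = 50 + 9 \left(-4\right) = 50 - 36 = 14$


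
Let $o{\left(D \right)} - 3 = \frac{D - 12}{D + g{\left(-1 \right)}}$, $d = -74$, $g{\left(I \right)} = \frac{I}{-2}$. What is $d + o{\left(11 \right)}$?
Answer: $- \frac{1635}{23} \approx -71.087$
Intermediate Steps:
$g{\left(I \right)} = - \frac{I}{2}$ ($g{\left(I \right)} = I \left(- \frac{1}{2}\right) = - \frac{I}{2}$)
$o{\left(D \right)} = 3 + \frac{-12 + D}{\frac{1}{2} + D}$ ($o{\left(D \right)} = 3 + \frac{D - 12}{D - - \frac{1}{2}} = 3 + \frac{-12 + D}{D + \frac{1}{2}} = 3 + \frac{-12 + D}{\frac{1}{2} + D}$)
$d + o{\left(11 \right)} = -74 + \frac{-21 + 8 \cdot 11}{1 + 2 \cdot 11} = -74 + \frac{-21 + 88}{1 + 22} = -74 + \frac{1}{23} \cdot 67 = -74 + \frac{67}{23} = - \frac{1635}{23}$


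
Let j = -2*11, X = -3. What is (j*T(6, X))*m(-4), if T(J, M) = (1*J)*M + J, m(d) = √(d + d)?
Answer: 528*I*√2 ≈ 746.71*I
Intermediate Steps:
m(d) = √2*√d (m(d) = √(2*d) = √2*√d)
T(J, M) = J + J*M (T(J, M) = J*M + J = J + J*M)
j = -22
(j*T(6, X))*m(-4) = (-132*(1 - 3))*(√2*√(-4)) = (-132*(-2))*(√2*(2*I)) = (-22*(-12))*(2*I*√2) = 264*(2*I*√2) = 528*I*√2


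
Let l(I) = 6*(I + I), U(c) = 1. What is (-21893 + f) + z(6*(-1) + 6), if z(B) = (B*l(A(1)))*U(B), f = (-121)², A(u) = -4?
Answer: -7252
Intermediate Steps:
l(I) = 12*I (l(I) = 6*(2*I) = 12*I)
f = 14641
z(B) = -48*B (z(B) = (B*(12*(-4)))*1 = (B*(-48))*1 = -48*B*1 = -48*B)
(-21893 + f) + z(6*(-1) + 6) = (-21893 + 14641) - 48*(6*(-1) + 6) = -7252 - 48*(-6 + 6) = -7252 - 48*0 = -7252 + 0 = -7252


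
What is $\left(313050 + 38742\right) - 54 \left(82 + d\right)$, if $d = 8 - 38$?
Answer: $348984$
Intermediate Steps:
$d = -30$
$\left(313050 + 38742\right) - 54 \left(82 + d\right) = \left(313050 + 38742\right) - 54 \left(82 - 30\right) = 351792 - 2808 = 348984$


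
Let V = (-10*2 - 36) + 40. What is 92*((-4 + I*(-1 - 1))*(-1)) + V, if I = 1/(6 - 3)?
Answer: 1240/3 ≈ 413.33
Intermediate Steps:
I = ⅓ (I = 1/3 = ⅓ ≈ 0.33333)
V = -16 (V = (-20 - 36) + 40 = -56 + 40 = -16)
92*((-4 + I*(-1 - 1))*(-1)) + V = 92*((-4 + (-1 - 1)/3)*(-1)) - 16 = 92*((-4 + (⅓)*(-2))*(-1)) - 16 = 92*((-4 - ⅔)*(-1)) - 16 = 92*(-14/3*(-1)) - 16 = 92*(14/3) - 16 = 1288/3 - 16 = 1240/3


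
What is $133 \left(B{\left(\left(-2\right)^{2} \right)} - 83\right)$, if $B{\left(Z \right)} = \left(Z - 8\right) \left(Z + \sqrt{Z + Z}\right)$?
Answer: $-13167 - 1064 \sqrt{2} \approx -14672.0$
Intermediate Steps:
$B{\left(Z \right)} = \left(-8 + Z\right) \left(Z + \sqrt{2} \sqrt{Z}\right)$ ($B{\left(Z \right)} = \left(-8 + Z\right) \left(Z + \sqrt{2 Z}\right) = \left(-8 + Z\right) \left(Z + \sqrt{2} \sqrt{Z}\right)$)
$133 \left(B{\left(\left(-2\right)^{2} \right)} - 83\right) = 133 \left(\left(\left(\left(-2\right)^{2}\right)^{2} - 8 \left(-2\right)^{2} + \sqrt{2} \left(\left(-2\right)^{2}\right)^{\frac{3}{2}} - 8 \sqrt{2} \sqrt{\left(-2\right)^{2}}\right) - 83\right) = 133 \left(\left(4^{2} - 32 + \sqrt{2} \cdot 4^{\frac{3}{2}} - 8 \sqrt{2} \sqrt{4}\right) - 83\right) = 133 \left(\left(16 - 32 + \sqrt{2} \cdot 8 - 8 \sqrt{2} \cdot 2\right) - 83\right) = 133 \left(\left(16 - 32 + 8 \sqrt{2} - 16 \sqrt{2}\right) - 83\right) = 133 \left(\left(-16 - 8 \sqrt{2}\right) - 83\right) = 133 \left(-99 - 8 \sqrt{2}\right) = -13167 - 1064 \sqrt{2}$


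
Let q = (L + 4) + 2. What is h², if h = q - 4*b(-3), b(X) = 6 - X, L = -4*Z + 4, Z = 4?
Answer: 1764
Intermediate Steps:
L = -12 (L = -4*4 + 4 = -16 + 4 = -12)
q = -6 (q = (-12 + 4) + 2 = -8 + 2 = -6)
h = -42 (h = -6 - 4*(6 - 1*(-3)) = -6 - 4*(6 + 3) = -6 - 4*9 = -6 - 36 = -42)
h² = (-42)² = 1764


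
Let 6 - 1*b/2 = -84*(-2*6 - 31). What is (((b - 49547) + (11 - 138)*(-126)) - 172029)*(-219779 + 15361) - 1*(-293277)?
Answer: 43497581825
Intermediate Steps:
b = -7212 (b = 12 - (-168)*(-2*6 - 31) = 12 - (-168)*(-12 - 31) = 12 - (-168)*(-43) = 12 - 2*3612 = 12 - 7224 = -7212)
(((b - 49547) + (11 - 138)*(-126)) - 172029)*(-219779 + 15361) - 1*(-293277) = (((-7212 - 49547) + (11 - 138)*(-126)) - 172029)*(-219779 + 15361) - 1*(-293277) = ((-56759 - 127*(-126)) - 172029)*(-204418) + 293277 = ((-56759 + 16002) - 172029)*(-204418) + 293277 = (-40757 - 172029)*(-204418) + 293277 = -212786*(-204418) + 293277 = 43497288548 + 293277 = 43497581825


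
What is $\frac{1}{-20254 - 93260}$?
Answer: $- \frac{1}{113514} \approx -8.8095 \cdot 10^{-6}$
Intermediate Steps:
$\frac{1}{-20254 - 93260} = \frac{1}{-113514} = - \frac{1}{113514}$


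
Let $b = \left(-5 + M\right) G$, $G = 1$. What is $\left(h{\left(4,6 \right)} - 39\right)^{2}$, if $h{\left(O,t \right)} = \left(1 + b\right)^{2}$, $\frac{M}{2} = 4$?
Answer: $529$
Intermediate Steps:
$M = 8$ ($M = 2 \cdot 4 = 8$)
$b = 3$ ($b = \left(-5 + 8\right) 1 = 3 \cdot 1 = 3$)
$h{\left(O,t \right)} = 16$ ($h{\left(O,t \right)} = \left(1 + 3\right)^{2} = 4^{2} = 16$)
$\left(h{\left(4,6 \right)} - 39\right)^{2} = \left(16 - 39\right)^{2} = \left(-23\right)^{2} = 529$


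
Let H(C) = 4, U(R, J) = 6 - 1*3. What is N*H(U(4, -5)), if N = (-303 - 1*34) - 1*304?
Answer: -2564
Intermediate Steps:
U(R, J) = 3 (U(R, J) = 6 - 3 = 3)
N = -641 (N = (-303 - 34) - 304 = -337 - 304 = -641)
N*H(U(4, -5)) = -641*4 = -2564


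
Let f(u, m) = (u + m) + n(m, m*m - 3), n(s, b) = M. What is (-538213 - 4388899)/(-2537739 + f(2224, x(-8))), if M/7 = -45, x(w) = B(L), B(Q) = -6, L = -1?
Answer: 1231778/633959 ≈ 1.9430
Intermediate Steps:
x(w) = -6
M = -315 (M = 7*(-45) = -315)
n(s, b) = -315
f(u, m) = -315 + m + u (f(u, m) = (u + m) - 315 = (m + u) - 315 = -315 + m + u)
(-538213 - 4388899)/(-2537739 + f(2224, x(-8))) = (-538213 - 4388899)/(-2537739 + (-315 - 6 + 2224)) = -4927112/(-2537739 + 1903) = -4927112/(-2535836) = -4927112*(-1/2535836) = 1231778/633959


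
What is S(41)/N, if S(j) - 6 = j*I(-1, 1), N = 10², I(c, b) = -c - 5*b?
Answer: -79/50 ≈ -1.5800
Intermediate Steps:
N = 100
S(j) = 6 - 4*j (S(j) = 6 + j*(-1*(-1) - 5*1) = 6 + j*(1 - 5) = 6 + j*(-4) = 6 - 4*j)
S(41)/N = (6 - 4*41)/100 = (6 - 164)*(1/100) = -158*1/100 = -79/50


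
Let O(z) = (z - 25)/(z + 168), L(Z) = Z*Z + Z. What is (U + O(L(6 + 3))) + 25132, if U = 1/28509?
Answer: 477663581/19006 ≈ 25132.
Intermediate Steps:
L(Z) = Z + Z**2 (L(Z) = Z**2 + Z = Z + Z**2)
U = 1/28509 ≈ 3.5077e-5
O(z) = (-25 + z)/(168 + z)
(U + O(L(6 + 3))) + 25132 = (1/28509 + (-25 + (6 + 3)*(1 + (6 + 3)))/(168 + (6 + 3)*(1 + (6 + 3)))) + 25132 = (1/28509 + (-25 + 9*(1 + 9))/(168 + 9*(1 + 9))) + 25132 = (1/28509 + (-25 + 9*10)/(168 + 9*10)) + 25132 = (1/28509 + (-25 + 90)/(168 + 90)) + 25132 = (1/28509 + 65/258) + 25132 = 4789/19006 + 25132 = 477663581/19006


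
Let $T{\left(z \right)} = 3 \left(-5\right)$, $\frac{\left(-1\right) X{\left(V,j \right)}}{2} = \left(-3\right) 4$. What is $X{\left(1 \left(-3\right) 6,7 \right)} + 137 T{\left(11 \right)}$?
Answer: $-2031$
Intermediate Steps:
$X{\left(V,j \right)} = 24$ ($X{\left(V,j \right)} = - 2 \left(\left(-3\right) 4\right) = \left(-2\right) \left(-12\right) = 24$)
$T{\left(z \right)} = -15$
$X{\left(1 \left(-3\right) 6,7 \right)} + 137 T{\left(11 \right)} = 24 + 137 \left(-15\right) = 24 - 2055 = -2031$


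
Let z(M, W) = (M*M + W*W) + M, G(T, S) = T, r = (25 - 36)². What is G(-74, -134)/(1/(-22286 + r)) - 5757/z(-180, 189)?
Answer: 37145833951/22647 ≈ 1.6402e+6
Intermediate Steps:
r = 121 (r = (-11)² = 121)
z(M, W) = M + M² + W² (z(M, W) = (M² + W²) + M = M + M² + W²)
G(-74, -134)/(1/(-22286 + r)) - 5757/z(-180, 189) = -74/(1/(-22286 + 121)) - 5757/(-180 + (-180)² + 189²) = -74/(1/(-22165)) - 5757/(-180 + 32400 + 35721) = -74/(-1/22165) - 5757/67941 = -74*(-22165) - 5757*1/67941 = 1640210 - 1919/22647 = 37145833951/22647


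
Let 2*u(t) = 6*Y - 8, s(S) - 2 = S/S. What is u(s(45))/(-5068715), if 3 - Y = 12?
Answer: 31/5068715 ≈ 6.1160e-6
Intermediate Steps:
Y = -9 (Y = 3 - 1*12 = 3 - 12 = -9)
s(S) = 3 (s(S) = 2 + S/S = 2 + 1 = 3)
u(t) = -31 (u(t) = (6*(-9) - 8)/2 = (-54 - 8)/2 = (½)*(-62) = -31)
u(s(45))/(-5068715) = -31/(-5068715) = -31*(-1/5068715) = 31/5068715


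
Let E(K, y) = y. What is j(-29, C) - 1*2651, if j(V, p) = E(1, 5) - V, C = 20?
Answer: -2617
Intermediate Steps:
j(V, p) = 5 - V
j(-29, C) - 1*2651 = (5 - 1*(-29)) - 1*2651 = (5 + 29) - 2651 = 34 - 2651 = -2617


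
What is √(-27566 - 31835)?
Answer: I*√59401 ≈ 243.72*I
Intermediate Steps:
√(-27566 - 31835) = √(-59401) = I*√59401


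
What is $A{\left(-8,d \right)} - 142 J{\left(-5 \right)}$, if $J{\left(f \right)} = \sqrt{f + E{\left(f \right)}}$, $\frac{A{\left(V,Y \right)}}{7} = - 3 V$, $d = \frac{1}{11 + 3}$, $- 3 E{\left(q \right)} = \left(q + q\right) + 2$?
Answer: $168 - \frac{142 i \sqrt{21}}{3} \approx 168.0 - 216.91 i$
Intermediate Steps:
$E{\left(q \right)} = - \frac{2}{3} - \frac{2 q}{3}$ ($E{\left(q \right)} = - \frac{\left(q + q\right) + 2}{3} = - \frac{2 q + 2}{3} = - \frac{2 + 2 q}{3} = - \frac{2}{3} - \frac{2 q}{3}$)
$d = \frac{1}{14} \approx 0.071429$
$A{\left(V,Y \right)} = - 21 V$ ($A{\left(V,Y \right)} = 7 \left(- 3 V\right) = - 21 V$)
$J{\left(f \right)} = \sqrt{- \frac{2}{3} + \frac{f}{3}}$ ($J{\left(f \right)} = \sqrt{f - \left(\frac{2}{3} + \frac{2 f}{3}\right)} = \sqrt{- \frac{2}{3} + \frac{f}{3}}$)
$A{\left(-8,d \right)} - 142 J{\left(-5 \right)} = \left(-21\right) \left(-8\right) - 142 \frac{\sqrt{-6 + 3 \left(-5\right)}}{3} = 168 - 142 \frac{\sqrt{-6 - 15}}{3} = 168 - 142 \frac{\sqrt{-21}}{3} = 168 - 142 \frac{i \sqrt{21}}{3} = 168 - \frac{142 i \sqrt{21}}{3}$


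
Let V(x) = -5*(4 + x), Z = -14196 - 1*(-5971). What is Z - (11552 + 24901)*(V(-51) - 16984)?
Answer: 610543072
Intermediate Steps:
Z = -8225 (Z = -14196 + 5971 = -8225)
V(x) = -20 - 5*x
Z - (11552 + 24901)*(V(-51) - 16984) = -8225 - (11552 + 24901)*((-20 - 5*(-51)) - 16984) = -8225 - 36453*((-20 + 255) - 16984) = -8225 - 36453*(235 - 16984) = -8225 - 36453*(-16749) = -8225 - 1*(-610551297) = -8225 + 610551297 = 610543072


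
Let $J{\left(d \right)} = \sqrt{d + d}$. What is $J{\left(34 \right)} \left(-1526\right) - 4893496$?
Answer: $-4893496 - 3052 \sqrt{17} \approx -4.9061 \cdot 10^{6}$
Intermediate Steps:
$J{\left(d \right)} = \sqrt{2} \sqrt{d}$ ($J{\left(d \right)} = \sqrt{2 d} = \sqrt{2} \sqrt{d}$)
$J{\left(34 \right)} \left(-1526\right) - 4893496 = \sqrt{2} \sqrt{34} \left(-1526\right) - 4893496 = 2 \sqrt{17} \left(-1526\right) - 4893496 = - 3052 \sqrt{17} - 4893496 = -4893496 - 3052 \sqrt{17}$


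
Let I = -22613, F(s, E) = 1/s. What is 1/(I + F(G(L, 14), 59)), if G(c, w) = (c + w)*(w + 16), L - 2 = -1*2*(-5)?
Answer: -780/17638139 ≈ -4.4222e-5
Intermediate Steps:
L = 12 (L = 2 - 1*2*(-5) = 2 - 2*(-5) = 2 + 10 = 12)
G(c, w) = (16 + w)*(c + w) (G(c, w) = (c + w)*(16 + w) = (16 + w)*(c + w))
1/(I + F(G(L, 14), 59)) = 1/(-22613 + 1/(14² + 16*12 + 16*14 + 12*14)) = 1/(-22613 + 1/(196 + 192 + 224 + 168)) = 1/(-22613 + 1/780) = 1/(-17638139/780) = -780/17638139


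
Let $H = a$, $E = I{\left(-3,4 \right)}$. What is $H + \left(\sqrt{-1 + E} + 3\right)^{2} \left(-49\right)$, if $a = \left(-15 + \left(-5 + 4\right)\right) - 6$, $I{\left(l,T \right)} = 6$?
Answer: $-708 - 294 \sqrt{5} \approx -1365.4$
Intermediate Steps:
$E = 6$
$a = -22$ ($a = \left(-15 - 1\right) - 6 = -16 - 6 = -22$)
$H = -22$
$H + \left(\sqrt{-1 + E} + 3\right)^{2} \left(-49\right) = -22 + \left(\sqrt{-1 + 6} + 3\right)^{2} \left(-49\right) = -22 + \left(\sqrt{5} + 3\right)^{2} \left(-49\right) = -22 + \left(3 + \sqrt{5}\right)^{2} \left(-49\right) = -22 - 49 \left(3 + \sqrt{5}\right)^{2}$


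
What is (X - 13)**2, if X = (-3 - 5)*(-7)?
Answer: 1849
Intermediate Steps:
X = 56 (X = -8*(-7) = 56)
(X - 13)**2 = (56 - 13)**2 = 43**2 = 1849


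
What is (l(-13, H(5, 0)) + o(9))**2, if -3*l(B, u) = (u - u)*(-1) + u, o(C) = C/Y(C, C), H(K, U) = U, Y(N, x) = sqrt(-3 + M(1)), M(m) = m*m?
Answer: -81/2 ≈ -40.500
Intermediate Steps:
M(m) = m**2
Y(N, x) = I*sqrt(2) (Y(N, x) = sqrt(-3 + 1**2) = sqrt(-3 + 1) = sqrt(-2) = I*sqrt(2))
o(C) = -I*C*sqrt(2)/2 (o(C) = C/((I*sqrt(2))) = C*(-I*sqrt(2)/2) = -I*C*sqrt(2)/2)
l(B, u) = -u/3 (l(B, u) = -((u - u)*(-1) + u)/3 = -(0*(-1) + u)/3 = -(0 + u)/3 = -u/3)
(l(-13, H(5, 0)) + o(9))**2 = (-1/3*0 - 1/2*I*9*sqrt(2))**2 = (0 - 9*I*sqrt(2)/2)**2 = (-9*I*sqrt(2)/2)**2 = -81/2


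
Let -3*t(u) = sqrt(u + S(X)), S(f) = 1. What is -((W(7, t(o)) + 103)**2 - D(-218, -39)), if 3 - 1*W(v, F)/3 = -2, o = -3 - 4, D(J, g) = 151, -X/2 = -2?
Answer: -13773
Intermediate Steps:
X = 4 (X = -2*(-2) = 4)
o = -7
t(u) = -sqrt(1 + u)/3 (t(u) = -sqrt(u + 1)/3 = -sqrt(1 + u)/3)
W(v, F) = 15 (W(v, F) = 9 - 3*(-2) = 9 + 6 = 15)
-((W(7, t(o)) + 103)**2 - D(-218, -39)) = -((15 + 103)**2 - 1*151) = -(118**2 - 151) = -(13924 - 151) = -1*13773 = -13773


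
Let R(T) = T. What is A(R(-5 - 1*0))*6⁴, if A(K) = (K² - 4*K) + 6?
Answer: 66096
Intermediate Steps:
A(K) = 6 + K² - 4*K
A(R(-5 - 1*0))*6⁴ = (6 + (-5 - 1*0)² - 4*(-5 - 1*0))*6⁴ = (6 + (-5 + 0)² - 4*(-5 + 0))*1296 = (6 + (-5)² - 4*(-5))*1296 = (6 + 25 + 20)*1296 = 51*1296 = 66096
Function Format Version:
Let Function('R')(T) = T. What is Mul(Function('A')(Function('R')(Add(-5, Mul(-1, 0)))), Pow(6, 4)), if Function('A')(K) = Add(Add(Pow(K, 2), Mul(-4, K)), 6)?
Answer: 66096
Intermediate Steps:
Function('A')(K) = Add(6, Pow(K, 2), Mul(-4, K))
Mul(Function('A')(Function('R')(Add(-5, Mul(-1, 0)))), Pow(6, 4)) = Mul(Add(6, Pow(Add(-5, Mul(-1, 0)), 2), Mul(-4, Add(-5, Mul(-1, 0)))), Pow(6, 4)) = Mul(Add(6, Pow(Add(-5, 0), 2), Mul(-4, Add(-5, 0))), 1296) = Mul(Add(6, Pow(-5, 2), Mul(-4, -5)), 1296) = Mul(Add(6, 25, 20), 1296) = Mul(51, 1296) = 66096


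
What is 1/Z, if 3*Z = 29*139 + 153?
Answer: 3/4184 ≈ 0.00071702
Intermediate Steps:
Z = 4184/3 (Z = (29*139 + 153)/3 = (4031 + 153)/3 = (1/3)*4184 = 4184/3 ≈ 1394.7)
1/Z = 1/(4184/3) = 3/4184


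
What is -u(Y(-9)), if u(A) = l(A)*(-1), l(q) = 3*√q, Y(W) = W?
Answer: 9*I ≈ 9.0*I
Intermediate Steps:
u(A) = -3*√A (u(A) = (3*√A)*(-1) = -3*√A)
-u(Y(-9)) = -(-3)*√(-9) = -(-3)*3*I = -(-9)*I = 9*I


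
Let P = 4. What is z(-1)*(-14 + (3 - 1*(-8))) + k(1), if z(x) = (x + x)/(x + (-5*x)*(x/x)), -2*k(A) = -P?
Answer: 7/2 ≈ 3.5000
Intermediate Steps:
k(A) = 2 (k(A) = -(-1)*4/2 = -½*(-4) = 2)
z(x) = -½ (z(x) = (2*x)/(x - 5*x*1) = (2*x)/(x - 5*x) = (2*x)/((-4*x)) = (2*x)*(-1/(4*x)) = -½)
z(-1)*(-14 + (3 - 1*(-8))) + k(1) = -(-14 + (3 - 1*(-8)))/2 + 2 = -(-14 + (3 + 8))/2 + 2 = -(-14 + 11)/2 + 2 = -½*(-3) + 2 = 3/2 + 2 = 7/2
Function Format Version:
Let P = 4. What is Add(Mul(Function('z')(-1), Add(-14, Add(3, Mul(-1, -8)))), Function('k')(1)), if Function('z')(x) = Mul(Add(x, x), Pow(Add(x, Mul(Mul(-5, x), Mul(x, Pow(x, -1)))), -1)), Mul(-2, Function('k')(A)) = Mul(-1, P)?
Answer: Rational(7, 2) ≈ 3.5000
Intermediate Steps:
Function('k')(A) = 2 (Function('k')(A) = Mul(Rational(-1, 2), Mul(-1, 4)) = Mul(Rational(-1, 2), -4) = 2)
Function('z')(x) = Rational(-1, 2) (Function('z')(x) = Mul(Mul(2, x), Pow(Add(x, Mul(Mul(-5, x), 1)), -1)) = Mul(Mul(2, x), Pow(Add(x, Mul(-5, x)), -1)) = Mul(Mul(2, x), Pow(Mul(-4, x), -1)) = Mul(Mul(2, x), Mul(Rational(-1, 4), Pow(x, -1))) = Rational(-1, 2))
Add(Mul(Function('z')(-1), Add(-14, Add(3, Mul(-1, -8)))), Function('k')(1)) = Add(Mul(Rational(-1, 2), Add(-14, Add(3, Mul(-1, -8)))), 2) = Add(Mul(Rational(-1, 2), Add(-14, Add(3, 8))), 2) = Add(Mul(Rational(-1, 2), Add(-14, 11)), 2) = Add(Mul(Rational(-1, 2), -3), 2) = Add(Rational(3, 2), 2) = Rational(7, 2)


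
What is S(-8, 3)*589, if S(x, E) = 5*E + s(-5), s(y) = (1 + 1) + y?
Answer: 7068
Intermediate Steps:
s(y) = 2 + y
S(x, E) = -3 + 5*E (S(x, E) = 5*E + (2 - 5) = 5*E - 3 = -3 + 5*E)
S(-8, 3)*589 = (-3 + 5*3)*589 = (-3 + 15)*589 = 12*589 = 7068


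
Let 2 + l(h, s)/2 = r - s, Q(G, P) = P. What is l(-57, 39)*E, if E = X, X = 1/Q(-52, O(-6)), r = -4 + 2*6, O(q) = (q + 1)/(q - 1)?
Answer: -462/5 ≈ -92.400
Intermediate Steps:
O(q) = (1 + q)/(-1 + q)
r = 8 (r = -4 + 12 = 8)
X = 7/5 (X = 1/((1 - 6)/(-1 - 6)) = 1/(-5/(-7)) = 1/(-⅐*(-5)) = 1/(5/7) = 7/5 ≈ 1.4000)
l(h, s) = 12 - 2*s (l(h, s) = -4 + 2*(8 - s) = -4 + (16 - 2*s) = 12 - 2*s)
E = 7/5 ≈ 1.4000
l(-57, 39)*E = (12 - 2*39)*(7/5) = (12 - 78)*(7/5) = -66*7/5 = -462/5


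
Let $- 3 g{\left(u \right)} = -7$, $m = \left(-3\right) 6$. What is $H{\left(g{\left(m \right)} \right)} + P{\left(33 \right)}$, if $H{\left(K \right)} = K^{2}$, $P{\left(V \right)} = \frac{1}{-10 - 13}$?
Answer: $\frac{1118}{207} \approx 5.401$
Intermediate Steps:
$P{\left(V \right)} = - \frac{1}{23}$ ($P{\left(V \right)} = \frac{1}{-23} = - \frac{1}{23}$)
$m = -18$
$g{\left(u \right)} = \frac{7}{3}$ ($g{\left(u \right)} = \left(- \frac{1}{3}\right) \left(-7\right) = \frac{7}{3}$)
$H{\left(g{\left(m \right)} \right)} + P{\left(33 \right)} = \left(\frac{7}{3}\right)^{2} - \frac{1}{23} = \frac{49}{9} - \frac{1}{23} = \frac{1118}{207}$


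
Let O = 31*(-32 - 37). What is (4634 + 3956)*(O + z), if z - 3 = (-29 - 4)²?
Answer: -8993730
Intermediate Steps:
O = -2139 (O = 31*(-69) = -2139)
z = 1092 (z = 3 + (-29 - 4)² = 3 + (-33)² = 3 + 1089 = 1092)
(4634 + 3956)*(O + z) = (4634 + 3956)*(-2139 + 1092) = 8590*(-1047) = -8993730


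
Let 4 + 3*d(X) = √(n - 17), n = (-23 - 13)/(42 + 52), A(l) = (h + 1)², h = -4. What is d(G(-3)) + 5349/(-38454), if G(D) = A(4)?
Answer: -56621/38454 + I*√38399/141 ≈ -1.4724 + 1.3898*I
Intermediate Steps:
A(l) = 9 (A(l) = (-4 + 1)² = (-3)² = 9)
n = -18/47 (n = -36/94 = -36*1/94 = -18/47 ≈ -0.38298)
G(D) = 9
d(X) = -4/3 + I*√38399/141 (d(X) = -4/3 + √(-18/47 - 17)/3 = -4/3 + √(-817/47)/3 = -4/3 + (I*√38399/47)/3 = -4/3 + I*√38399/141)
d(G(-3)) + 5349/(-38454) = (-4/3 + I*√38399/141) + 5349/(-38454) = (-4/3 + I*√38399/141) + 5349*(-1/38454) = (-4/3 + I*√38399/141) - 1783/12818 = -56621/38454 + I*√38399/141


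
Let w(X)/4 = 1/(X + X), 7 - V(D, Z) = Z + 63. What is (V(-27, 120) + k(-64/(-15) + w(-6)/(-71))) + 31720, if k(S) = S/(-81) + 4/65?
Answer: 7074974191/224289 ≈ 31544.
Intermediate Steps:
V(D, Z) = -56 - Z (V(D, Z) = 7 - (Z + 63) = 7 - (63 + Z) = 7 + (-63 - Z) = -56 - Z)
w(X) = 2/X (w(X) = 4/(X + X) = 4/((2*X)) = 4*(1/(2*X)) = 2/X)
k(S) = 4/65 - S/81 (k(S) = S*(-1/81) + 4*(1/65) = -S/81 + 4/65 = 4/65 - S/81)
(V(-27, 120) + k(-64/(-15) + w(-6)/(-71))) + 31720 = ((-56 - 1*120) + (4/65 - (-64/(-15) + (2/(-6))/(-71))/81)) + 31720 = ((-56 - 120) + (4/65 - (-64*(-1/15) + (2*(-⅙))*(-1/71))/81)) + 31720 = (-176 + (4/65 - (64/15 - ⅓*(-1/71))/81)) + 31720 = (-176 + (4/65 - (64/15 + 1/213)/81)) + 31720 = (-176 + (4/65 - 1/81*4549/1065)) + 31720 = (-176 + (4/65 - 4549/86265)) + 31720 = (-176 + 1975/224289) + 31720 = -39472889/224289 + 31720 = 7074974191/224289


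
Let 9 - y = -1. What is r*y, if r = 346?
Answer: 3460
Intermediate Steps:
y = 10 (y = 9 - 1*(-1) = 9 + 1 = 10)
r*y = 346*10 = 3460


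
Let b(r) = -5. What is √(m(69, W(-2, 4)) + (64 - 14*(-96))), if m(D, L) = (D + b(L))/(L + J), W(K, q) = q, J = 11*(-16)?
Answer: 4*√162669/43 ≈ 37.518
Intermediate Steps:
J = -176
m(D, L) = (-5 + D)/(-176 + L) (m(D, L) = (D - 5)/(L - 176) = (-5 + D)/(-176 + L))
√(m(69, W(-2, 4)) + (64 - 14*(-96))) = √((-5 + 69)/(-176 + 4) + (64 - 14*(-96))) = √(64/(-172) + (64 + 1344)) = √(-1/172*64 + 1408) = √(-16/43 + 1408) = √(60528/43) = 4*√162669/43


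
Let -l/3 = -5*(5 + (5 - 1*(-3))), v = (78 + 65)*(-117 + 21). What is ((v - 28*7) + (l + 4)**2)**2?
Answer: 659308329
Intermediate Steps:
v = -13728 (v = 143*(-96) = -13728)
l = 195 (l = -(-15)*(5 + (5 - 1*(-3))) = -(-15)*(5 + (5 + 3)) = -(-15)*(5 + 8) = -(-15)*13 = -3*(-65) = 195)
((v - 28*7) + (l + 4)**2)**2 = ((-13728 - 28*7) + (195 + 4)**2)**2 = ((-13728 - 196) + 199**2)**2 = (-13924 + 39601)**2 = 25677**2 = 659308329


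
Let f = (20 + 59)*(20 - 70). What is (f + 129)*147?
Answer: -561687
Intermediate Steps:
f = -3950 (f = 79*(-50) = -3950)
(f + 129)*147 = (-3950 + 129)*147 = -3821*147 = -561687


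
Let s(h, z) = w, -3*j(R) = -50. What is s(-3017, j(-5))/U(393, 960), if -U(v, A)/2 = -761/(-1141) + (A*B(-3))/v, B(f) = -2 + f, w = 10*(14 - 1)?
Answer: 9715615/1725909 ≈ 5.6293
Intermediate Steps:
j(R) = 50/3 (j(R) = -1/3*(-50) = 50/3)
w = 130 (w = 10*13 = 130)
U(v, A) = -1522/1141 + 10*A/v (U(v, A) = -2*(-761/(-1141) + (A*(-2 - 3))/v) = -2*(-761*(-1/1141) + (A*(-5))/v) = -2*(761/1141 + (-5*A)/v) = -2*(761/1141 - 5*A/v) = -1522/1141 + 10*A/v)
s(h, z) = 130
s(-3017, j(-5))/U(393, 960) = 130/(-1522/1141 + 10*960/393) = 130/(-1522/1141 + 10*960*(1/393)) = 130/(-1522/1141 + 3200/131) = 130/(3451818/149471) = 130*(149471/3451818) = 9715615/1725909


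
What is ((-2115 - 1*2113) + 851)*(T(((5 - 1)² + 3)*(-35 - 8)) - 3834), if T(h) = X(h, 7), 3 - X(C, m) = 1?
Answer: 12940664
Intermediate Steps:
X(C, m) = 2 (X(C, m) = 3 - 1*1 = 3 - 1 = 2)
T(h) = 2
((-2115 - 1*2113) + 851)*(T(((5 - 1)² + 3)*(-35 - 8)) - 3834) = ((-2115 - 1*2113) + 851)*(2 - 3834) = ((-2115 - 2113) + 851)*(-3832) = (-4228 + 851)*(-3832) = -3377*(-3832) = 12940664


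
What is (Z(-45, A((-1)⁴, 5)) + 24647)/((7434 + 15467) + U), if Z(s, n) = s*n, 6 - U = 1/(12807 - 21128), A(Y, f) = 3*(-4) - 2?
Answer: 210329917/190609148 ≈ 1.1035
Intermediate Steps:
A(Y, f) = -14 (A(Y, f) = -12 - 2 = -14)
U = 49927/8321 (U = 6 - 1/(12807 - 21128) = 6 - 1/(-8321) = 6 - 1*(-1/8321) = 6 + 1/8321 = 49927/8321 ≈ 6.0001)
Z(s, n) = n*s
(Z(-45, A((-1)⁴, 5)) + 24647)/((7434 + 15467) + U) = (-14*(-45) + 24647)/((7434 + 15467) + 49927/8321) = (630 + 24647)/(22901 + 49927/8321) = 25277/(190609148/8321) = 25277*(8321/190609148) = 210329917/190609148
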